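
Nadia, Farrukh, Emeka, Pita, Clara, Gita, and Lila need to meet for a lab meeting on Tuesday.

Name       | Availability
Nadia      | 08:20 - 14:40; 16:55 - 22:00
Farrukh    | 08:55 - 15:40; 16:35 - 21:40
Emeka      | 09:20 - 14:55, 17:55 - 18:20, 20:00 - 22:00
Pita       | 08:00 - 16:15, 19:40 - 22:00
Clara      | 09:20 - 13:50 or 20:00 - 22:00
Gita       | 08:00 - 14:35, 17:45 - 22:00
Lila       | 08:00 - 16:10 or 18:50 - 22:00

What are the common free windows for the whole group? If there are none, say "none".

09:20-13:50, 20:00-21:40

Nadia ∩ Farrukh: 08:55-14:40, 16:55-21:40.
Nadia ∩ Farrukh ∩ Emeka: 09:20-14:40, 17:55-18:20, 20:00-21:40.
Nadia ∩ Farrukh ∩ Emeka ∩ Pita: 09:20-14:40, 20:00-21:40.
Nadia ∩ Farrukh ∩ Emeka ∩ Pita ∩ Clara: 09:20-13:50, 20:00-21:40.
Nadia ∩ Farrukh ∩ Emeka ∩ Pita ∩ Clara ∩ Gita: 09:20-13:50, 20:00-21:40.
Nadia ∩ Farrukh ∩ Emeka ∩ Pita ∩ Clara ∩ Gita ∩ Lila: 09:20-13:50, 20:00-21:40.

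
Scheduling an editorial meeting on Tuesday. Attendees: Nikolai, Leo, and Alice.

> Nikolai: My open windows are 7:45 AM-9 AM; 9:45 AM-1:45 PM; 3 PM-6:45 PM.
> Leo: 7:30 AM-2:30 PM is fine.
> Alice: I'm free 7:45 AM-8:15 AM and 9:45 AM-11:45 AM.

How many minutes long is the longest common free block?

Nikolai ∩ Leo: 07:45-09:00, 09:45-13:45.
Nikolai ∩ Leo ∩ Alice: 07:45-08:15, 09:45-11:45.
The longest is 09:45-11:45 at 120 minutes.

120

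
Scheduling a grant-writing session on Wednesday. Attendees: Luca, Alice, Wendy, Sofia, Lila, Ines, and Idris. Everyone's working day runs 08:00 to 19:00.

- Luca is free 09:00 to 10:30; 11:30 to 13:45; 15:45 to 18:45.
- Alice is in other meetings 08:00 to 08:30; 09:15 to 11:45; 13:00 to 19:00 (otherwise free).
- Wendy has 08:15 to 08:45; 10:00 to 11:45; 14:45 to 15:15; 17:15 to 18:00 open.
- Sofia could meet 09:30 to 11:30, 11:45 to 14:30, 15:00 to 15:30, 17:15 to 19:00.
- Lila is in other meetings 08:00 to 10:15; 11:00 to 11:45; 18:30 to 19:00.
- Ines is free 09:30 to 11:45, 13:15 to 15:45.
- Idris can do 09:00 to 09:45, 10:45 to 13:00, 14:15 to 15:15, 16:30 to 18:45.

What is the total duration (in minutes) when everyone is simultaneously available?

Luca free: 09:00-10:30, 11:30-13:45, 15:45-18:45.
Alice free: 08:30-09:15, 11:45-13:00 (invert busy blocks within the working day).
Wendy free: 08:15-08:45, 10:00-11:45, 14:45-15:15, 17:15-18:00.
Sofia free: 09:30-11:30, 11:45-14:30, 15:00-15:30, 17:15-19:00.
Lila free: 10:15-11:00, 11:45-18:30 (invert busy blocks within the working day).
Ines free: 09:30-11:45, 13:15-15:45.
Idris free: 09:00-09:45, 10:45-13:00, 14:15-15:15, 16:30-18:45.
Luca ∩ Alice: 09:00-09:15, 11:45-13:00.
Luca ∩ Alice ∩ Wendy: ∅.
Luca ∩ Alice ∩ Wendy ∩ Sofia: ∅.
Luca ∩ Alice ∩ Wendy ∩ Sofia ∩ Lila: ∅.
Luca ∩ Alice ∩ Wendy ∩ Sofia ∩ Lila ∩ Ines: ∅.
Luca ∩ Alice ∩ Wendy ∩ Sofia ∩ Lila ∩ Ines ∩ Idris: ∅.
There is no time when everyone is free.
There is no common window, so the total is 0 minutes.

0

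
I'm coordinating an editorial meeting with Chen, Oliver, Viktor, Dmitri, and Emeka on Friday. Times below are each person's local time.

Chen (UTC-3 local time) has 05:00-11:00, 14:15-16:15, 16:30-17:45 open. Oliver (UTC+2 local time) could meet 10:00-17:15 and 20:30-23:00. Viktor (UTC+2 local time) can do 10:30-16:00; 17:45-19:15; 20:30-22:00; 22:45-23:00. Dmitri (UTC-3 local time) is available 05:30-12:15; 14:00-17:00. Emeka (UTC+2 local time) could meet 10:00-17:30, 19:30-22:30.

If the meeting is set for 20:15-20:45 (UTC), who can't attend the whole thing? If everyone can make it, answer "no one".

Chen in UTC: 08:00-14:00, 17:15-19:15, 19:30-20:45 (add 3h to convert from UTC-3).
Oliver in UTC: 08:00-15:15, 18:30-21:00 (subtract 2h to convert from UTC+2).
Viktor in UTC: 08:30-14:00, 15:45-17:15, 18:30-20:00, 20:45-21:00 (subtract 2h to convert from UTC+2).
Dmitri in UTC: 08:30-15:15, 17:00-20:00 (add 3h to convert from UTC-3).
Emeka in UTC: 08:00-15:30, 17:30-20:30 (subtract 2h to convert from UTC+2).
Chen: free for 20:15-20:45. Oliver: free for 20:15-20:45. Viktor: not fully free for 20:15-20:45. Dmitri: not fully free for 20:15-20:45. Emeka: not fully free for 20:15-20:45.

Dmitri, Emeka, Viktor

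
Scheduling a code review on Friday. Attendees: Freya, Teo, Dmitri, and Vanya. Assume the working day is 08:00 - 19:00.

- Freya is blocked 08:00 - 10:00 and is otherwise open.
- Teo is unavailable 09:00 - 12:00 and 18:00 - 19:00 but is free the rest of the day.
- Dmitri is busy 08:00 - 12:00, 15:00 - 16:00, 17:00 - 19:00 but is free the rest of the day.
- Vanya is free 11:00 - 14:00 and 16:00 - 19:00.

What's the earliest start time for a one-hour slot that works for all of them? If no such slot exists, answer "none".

12:00

Freya free: 10:00-19:00 (invert busy blocks within the working day).
Teo free: 08:00-09:00, 12:00-18:00 (invert busy blocks within the working day).
Dmitri free: 12:00-15:00, 16:00-17:00 (invert busy blocks within the working day).
Vanya free: 11:00-14:00, 16:00-19:00.
Freya ∩ Teo: 12:00-18:00.
Freya ∩ Teo ∩ Dmitri: 12:00-15:00, 16:00-17:00.
Freya ∩ Teo ∩ Dmitri ∩ Vanya: 12:00-14:00, 16:00-17:00.
The first common window of at least 60 minutes is 12:00-14:00, so the earliest start is 12:00.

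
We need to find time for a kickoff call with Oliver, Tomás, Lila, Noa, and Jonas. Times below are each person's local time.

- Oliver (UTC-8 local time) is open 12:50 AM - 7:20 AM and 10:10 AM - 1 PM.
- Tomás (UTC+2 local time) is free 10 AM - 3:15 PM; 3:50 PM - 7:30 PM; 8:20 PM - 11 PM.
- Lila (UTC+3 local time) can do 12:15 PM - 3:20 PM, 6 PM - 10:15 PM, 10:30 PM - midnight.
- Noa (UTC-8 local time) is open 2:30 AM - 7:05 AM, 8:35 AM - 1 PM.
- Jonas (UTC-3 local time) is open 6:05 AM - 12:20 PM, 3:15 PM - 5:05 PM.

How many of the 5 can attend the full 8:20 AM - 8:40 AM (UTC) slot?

Oliver in UTC: 08:50-15:20, 18:10-21:00 (add 8h to convert from UTC-8).
Tomás in UTC: 08:00-13:15, 13:50-17:30, 18:20-21:00 (subtract 2h to convert from UTC+2).
Lila in UTC: 09:15-12:20, 15:00-19:15, 19:30-21:00 (subtract 3h to convert from UTC+3).
Noa in UTC: 10:30-15:05, 16:35-21:00 (add 8h to convert from UTC-8).
Jonas in UTC: 09:05-15:20, 18:15-20:05 (add 3h to convert from UTC-3).
Tomás can make the full 08:20-08:40 slot — that's 1.

1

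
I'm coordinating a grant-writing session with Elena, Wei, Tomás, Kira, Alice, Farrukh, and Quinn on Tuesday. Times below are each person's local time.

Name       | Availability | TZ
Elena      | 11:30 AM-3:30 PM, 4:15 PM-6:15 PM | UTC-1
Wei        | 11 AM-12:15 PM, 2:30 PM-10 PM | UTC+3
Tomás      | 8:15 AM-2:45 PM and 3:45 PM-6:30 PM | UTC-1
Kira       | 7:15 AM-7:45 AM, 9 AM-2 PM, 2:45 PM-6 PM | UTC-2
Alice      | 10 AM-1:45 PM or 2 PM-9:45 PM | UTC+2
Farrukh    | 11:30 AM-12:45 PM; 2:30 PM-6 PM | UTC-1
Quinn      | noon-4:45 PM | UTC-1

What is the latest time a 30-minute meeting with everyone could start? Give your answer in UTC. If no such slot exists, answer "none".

Elena in UTC: 12:30-16:30, 17:15-19:15 (add 1h to convert from UTC-1).
Wei in UTC: 08:00-09:15, 11:30-19:00 (subtract 3h to convert from UTC+3).
Tomás in UTC: 09:15-15:45, 16:45-19:30 (add 1h to convert from UTC-1).
Kira in UTC: 09:15-09:45, 11:00-16:00, 16:45-20:00 (add 2h to convert from UTC-2).
Alice in UTC: 08:00-11:45, 12:00-19:45 (subtract 2h to convert from UTC+2).
Farrukh in UTC: 12:30-13:45, 15:30-19:00 (add 1h to convert from UTC-1).
Quinn in UTC: 13:00-17:45 (add 1h to convert from UTC-1).
Elena ∩ Wei: 12:30-16:30, 17:15-19:00.
Elena ∩ Wei ∩ Tomás: 12:30-15:45, 17:15-19:00.
Elena ∩ Wei ∩ Tomás ∩ Kira: 12:30-15:45, 17:15-19:00.
Elena ∩ Wei ∩ Tomás ∩ Kira ∩ Alice: 12:30-15:45, 17:15-19:00.
Elena ∩ Wei ∩ Tomás ∩ Kira ∩ Alice ∩ Farrukh: 12:30-13:45, 15:30-15:45, 17:15-19:00.
Elena ∩ Wei ∩ Tomás ∩ Kira ∩ Alice ∩ Farrukh ∩ Quinn: 13:00-13:45, 15:30-15:45, 17:15-17:45.
So the common availability across everyone is 13:00-13:45, 15:30-15:45, 17:15-17:45.
The last common window of at least 30 minutes is 17:15-17:45; a 30-minute meeting can start as late as 17:15 and still end by 17:45.

17:15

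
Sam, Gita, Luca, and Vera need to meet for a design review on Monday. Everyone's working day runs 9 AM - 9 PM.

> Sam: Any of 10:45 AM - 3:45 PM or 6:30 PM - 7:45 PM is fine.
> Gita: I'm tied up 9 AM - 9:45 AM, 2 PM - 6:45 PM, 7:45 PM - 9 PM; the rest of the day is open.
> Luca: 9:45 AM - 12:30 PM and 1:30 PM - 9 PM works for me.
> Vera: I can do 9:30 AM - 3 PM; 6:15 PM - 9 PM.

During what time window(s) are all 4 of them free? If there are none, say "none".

10:45-12:30, 13:30-14:00, 18:45-19:45

Sam free: 10:45-15:45, 18:30-19:45.
Gita free: 09:45-14:00, 18:45-19:45 (invert busy blocks within the working day).
Luca free: 09:45-12:30, 13:30-21:00.
Vera free: 09:30-15:00, 18:15-21:00.
Sam ∩ Gita: 10:45-14:00, 18:45-19:45.
Sam ∩ Gita ∩ Luca: 10:45-12:30, 13:30-14:00, 18:45-19:45.
Sam ∩ Gita ∩ Luca ∩ Vera: 10:45-12:30, 13:30-14:00, 18:45-19:45.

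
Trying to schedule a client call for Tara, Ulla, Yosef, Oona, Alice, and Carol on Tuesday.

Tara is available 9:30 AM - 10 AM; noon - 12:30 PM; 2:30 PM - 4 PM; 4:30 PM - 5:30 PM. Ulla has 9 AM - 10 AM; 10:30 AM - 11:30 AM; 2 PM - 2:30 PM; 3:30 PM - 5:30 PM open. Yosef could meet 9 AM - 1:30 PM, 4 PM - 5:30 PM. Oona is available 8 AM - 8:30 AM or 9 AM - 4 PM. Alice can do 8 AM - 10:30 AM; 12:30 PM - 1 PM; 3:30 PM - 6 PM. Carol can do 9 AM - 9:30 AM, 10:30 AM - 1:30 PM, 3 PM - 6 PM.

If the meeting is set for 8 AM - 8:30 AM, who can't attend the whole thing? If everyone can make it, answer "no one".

Carol, Tara, Ulla, Yosef

Tara: not fully free for 08:00-08:30. Ulla: not fully free for 08:00-08:30. Yosef: not fully free for 08:00-08:30. Oona: free for 08:00-08:30. Alice: free for 08:00-08:30. Carol: not fully free for 08:00-08:30.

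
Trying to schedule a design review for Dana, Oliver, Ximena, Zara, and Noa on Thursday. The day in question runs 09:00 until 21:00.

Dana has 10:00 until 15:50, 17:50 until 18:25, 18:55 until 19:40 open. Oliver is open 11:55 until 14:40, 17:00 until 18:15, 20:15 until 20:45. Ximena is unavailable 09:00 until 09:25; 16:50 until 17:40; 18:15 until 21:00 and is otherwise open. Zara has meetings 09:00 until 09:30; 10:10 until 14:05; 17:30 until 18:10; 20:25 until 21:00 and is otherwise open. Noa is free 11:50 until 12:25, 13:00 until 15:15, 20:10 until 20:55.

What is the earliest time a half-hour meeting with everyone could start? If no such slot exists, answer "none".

Dana free: 10:00-15:50, 17:50-18:25, 18:55-19:40.
Oliver free: 11:55-14:40, 17:00-18:15, 20:15-20:45.
Ximena free: 09:25-16:50, 17:40-18:15 (invert busy blocks within the working day).
Zara free: 09:30-10:10, 14:05-17:30, 18:10-20:25 (invert busy blocks within the working day).
Noa free: 11:50-12:25, 13:00-15:15, 20:10-20:55.
Dana ∩ Oliver: 11:55-14:40, 17:50-18:15.
Dana ∩ Oliver ∩ Ximena: 11:55-14:40, 17:50-18:15.
Dana ∩ Oliver ∩ Ximena ∩ Zara: 14:05-14:40, 18:10-18:15.
Dana ∩ Oliver ∩ Ximena ∩ Zara ∩ Noa: 14:05-14:40.
The first common window of at least 30 minutes is 14:05-14:40, so the earliest start is 14:05.

14:05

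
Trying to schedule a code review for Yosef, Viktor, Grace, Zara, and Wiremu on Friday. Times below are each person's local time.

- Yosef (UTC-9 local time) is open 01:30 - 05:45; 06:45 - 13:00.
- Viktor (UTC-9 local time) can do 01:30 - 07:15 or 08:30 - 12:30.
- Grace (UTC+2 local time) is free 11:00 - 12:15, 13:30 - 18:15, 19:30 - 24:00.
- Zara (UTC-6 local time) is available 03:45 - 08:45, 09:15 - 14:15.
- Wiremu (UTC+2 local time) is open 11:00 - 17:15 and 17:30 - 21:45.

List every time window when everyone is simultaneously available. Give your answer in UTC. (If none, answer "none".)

Yosef in UTC: 10:30-14:45, 15:45-22:00 (add 9h to convert from UTC-9).
Viktor in UTC: 10:30-16:15, 17:30-21:30 (add 9h to convert from UTC-9).
Grace in UTC: 09:00-10:15, 11:30-16:15, 17:30-22:00 (subtract 2h to convert from UTC+2).
Zara in UTC: 09:45-14:45, 15:15-20:15 (add 6h to convert from UTC-6).
Wiremu in UTC: 09:00-15:15, 15:30-19:45 (subtract 2h to convert from UTC+2).
Yosef ∩ Viktor: 10:30-14:45, 15:45-16:15, 17:30-21:30.
Yosef ∩ Viktor ∩ Grace: 11:30-14:45, 15:45-16:15, 17:30-21:30.
Yosef ∩ Viktor ∩ Grace ∩ Zara: 11:30-14:45, 15:45-16:15, 17:30-20:15.
Yosef ∩ Viktor ∩ Grace ∩ Zara ∩ Wiremu: 11:30-14:45, 15:45-16:15, 17:30-19:45.

11:30-14:45, 15:45-16:15, 17:30-19:45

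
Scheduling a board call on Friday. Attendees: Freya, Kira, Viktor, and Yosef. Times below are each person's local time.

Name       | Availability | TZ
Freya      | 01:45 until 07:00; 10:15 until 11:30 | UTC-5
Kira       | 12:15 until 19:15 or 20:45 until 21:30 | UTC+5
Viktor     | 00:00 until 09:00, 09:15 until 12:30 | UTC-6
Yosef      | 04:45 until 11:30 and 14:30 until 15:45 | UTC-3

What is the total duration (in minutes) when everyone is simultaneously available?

Freya in UTC: 06:45-12:00, 15:15-16:30 (add 5h to convert from UTC-5).
Kira in UTC: 07:15-14:15, 15:45-16:30 (subtract 5h to convert from UTC+5).
Viktor in UTC: 06:00-15:00, 15:15-18:30 (add 6h to convert from UTC-6).
Yosef in UTC: 07:45-14:30, 17:30-18:45 (add 3h to convert from UTC-3).
Freya ∩ Kira: 07:15-12:00, 15:45-16:30.
Freya ∩ Kira ∩ Viktor: 07:15-12:00, 15:45-16:30.
Freya ∩ Kira ∩ Viktor ∩ Yosef: 07:45-12:00.
That's a single block of 255 minutes.

255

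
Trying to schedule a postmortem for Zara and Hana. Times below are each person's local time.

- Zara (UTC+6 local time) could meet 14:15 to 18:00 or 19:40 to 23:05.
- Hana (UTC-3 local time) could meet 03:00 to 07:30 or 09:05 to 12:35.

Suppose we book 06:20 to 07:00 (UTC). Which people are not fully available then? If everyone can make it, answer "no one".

Zara

Zara in UTC: 08:15-12:00, 13:40-17:05 (subtract 6h to convert from UTC+6).
Hana in UTC: 06:00-10:30, 12:05-15:35 (add 3h to convert from UTC-3).
Zara: not fully free for 06:20-07:00. Hana: free for 06:20-07:00.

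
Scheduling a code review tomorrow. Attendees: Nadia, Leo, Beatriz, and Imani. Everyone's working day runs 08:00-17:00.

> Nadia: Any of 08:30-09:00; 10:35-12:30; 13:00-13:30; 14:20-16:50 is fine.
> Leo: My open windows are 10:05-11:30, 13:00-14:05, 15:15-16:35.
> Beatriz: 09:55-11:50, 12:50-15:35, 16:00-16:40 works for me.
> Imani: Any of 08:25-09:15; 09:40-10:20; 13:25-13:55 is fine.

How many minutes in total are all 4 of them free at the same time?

5

Nadia ∩ Leo: 10:35-11:30, 13:00-13:30, 15:15-16:35.
Nadia ∩ Leo ∩ Beatriz: 10:35-11:30, 13:00-13:30, 15:15-15:35, 16:00-16:35.
Nadia ∩ Leo ∩ Beatriz ∩ Imani: 13:25-13:30.
So the common availability across everyone is 13:25-13:30.
That's a single block of 5 minutes.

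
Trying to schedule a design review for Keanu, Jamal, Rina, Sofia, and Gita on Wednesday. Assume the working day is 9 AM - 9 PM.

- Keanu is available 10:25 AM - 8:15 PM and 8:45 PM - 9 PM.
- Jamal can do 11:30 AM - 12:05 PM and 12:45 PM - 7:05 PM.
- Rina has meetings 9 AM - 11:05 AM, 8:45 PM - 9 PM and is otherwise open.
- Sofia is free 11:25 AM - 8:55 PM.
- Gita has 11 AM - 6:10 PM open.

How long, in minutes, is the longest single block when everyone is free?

325

Keanu free: 10:25-20:15, 20:45-21:00.
Jamal free: 11:30-12:05, 12:45-19:05.
Rina free: 11:05-20:45 (invert busy blocks within the working day).
Sofia free: 11:25-20:55.
Gita free: 11:00-18:10.
Keanu ∩ Jamal: 11:30-12:05, 12:45-19:05.
Keanu ∩ Jamal ∩ Rina: 11:30-12:05, 12:45-19:05.
Keanu ∩ Jamal ∩ Rina ∩ Sofia: 11:30-12:05, 12:45-19:05.
Keanu ∩ Jamal ∩ Rina ∩ Sofia ∩ Gita: 11:30-12:05, 12:45-18:10.
So the common availability across everyone is 11:30-12:05, 12:45-18:10.
The longest is 12:45-18:10 at 325 minutes.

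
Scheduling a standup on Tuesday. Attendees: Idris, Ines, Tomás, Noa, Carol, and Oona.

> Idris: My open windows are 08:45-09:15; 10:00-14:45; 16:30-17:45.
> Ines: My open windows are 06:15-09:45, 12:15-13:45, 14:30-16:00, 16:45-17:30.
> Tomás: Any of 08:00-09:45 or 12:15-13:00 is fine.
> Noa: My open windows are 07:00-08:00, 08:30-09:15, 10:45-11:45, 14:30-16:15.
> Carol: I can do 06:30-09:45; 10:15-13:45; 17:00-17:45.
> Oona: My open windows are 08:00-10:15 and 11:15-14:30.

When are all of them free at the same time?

Idris ∩ Ines: 08:45-09:15, 12:15-13:45, 14:30-14:45, 16:45-17:30.
Idris ∩ Ines ∩ Tomás: 08:45-09:15, 12:15-13:00.
Idris ∩ Ines ∩ Tomás ∩ Noa: 08:45-09:15.
Idris ∩ Ines ∩ Tomás ∩ Noa ∩ Carol: 08:45-09:15.
Idris ∩ Ines ∩ Tomás ∩ Noa ∩ Carol ∩ Oona: 08:45-09:15.

08:45-09:15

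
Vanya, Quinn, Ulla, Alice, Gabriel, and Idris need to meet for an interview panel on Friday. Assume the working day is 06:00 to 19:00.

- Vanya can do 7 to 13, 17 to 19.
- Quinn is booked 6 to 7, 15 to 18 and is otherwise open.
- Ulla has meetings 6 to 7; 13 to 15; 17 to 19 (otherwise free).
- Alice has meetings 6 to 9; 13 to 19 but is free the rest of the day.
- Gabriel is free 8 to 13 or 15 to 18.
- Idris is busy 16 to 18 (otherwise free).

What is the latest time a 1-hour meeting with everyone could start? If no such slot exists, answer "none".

Vanya free: 07:00-13:00, 17:00-19:00.
Quinn free: 07:00-15:00, 18:00-19:00 (invert busy blocks within the working day).
Ulla free: 07:00-13:00, 15:00-17:00 (invert busy blocks within the working day).
Alice free: 09:00-13:00 (invert busy blocks within the working day).
Gabriel free: 08:00-13:00, 15:00-18:00.
Idris free: 06:00-16:00, 18:00-19:00 (invert busy blocks within the working day).
Vanya ∩ Quinn: 07:00-13:00, 18:00-19:00.
Vanya ∩ Quinn ∩ Ulla: 07:00-13:00.
Vanya ∩ Quinn ∩ Ulla ∩ Alice: 09:00-13:00.
Vanya ∩ Quinn ∩ Ulla ∩ Alice ∩ Gabriel: 09:00-13:00.
Vanya ∩ Quinn ∩ Ulla ∩ Alice ∩ Gabriel ∩ Idris: 09:00-13:00.
The last common window of at least 60 minutes is 09:00-13:00; a 60-minute meeting can start as late as 12:00 and still end by 13:00.

12:00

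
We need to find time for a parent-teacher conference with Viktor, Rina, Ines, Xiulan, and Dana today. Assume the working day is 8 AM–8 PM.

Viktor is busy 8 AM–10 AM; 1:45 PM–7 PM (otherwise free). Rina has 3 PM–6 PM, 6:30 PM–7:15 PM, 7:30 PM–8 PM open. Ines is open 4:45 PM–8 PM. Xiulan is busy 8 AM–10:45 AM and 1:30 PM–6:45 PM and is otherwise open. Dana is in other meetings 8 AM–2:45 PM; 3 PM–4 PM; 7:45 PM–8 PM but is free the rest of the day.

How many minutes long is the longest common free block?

Viktor free: 10:00-13:45, 19:00-20:00 (invert busy blocks within the working day).
Rina free: 15:00-18:00, 18:30-19:15, 19:30-20:00.
Ines free: 16:45-20:00.
Xiulan free: 10:45-13:30, 18:45-20:00 (invert busy blocks within the working day).
Dana free: 14:45-15:00, 16:00-19:45 (invert busy blocks within the working day).
Viktor ∩ Rina: 19:00-19:15, 19:30-20:00.
Viktor ∩ Rina ∩ Ines: 19:00-19:15, 19:30-20:00.
Viktor ∩ Rina ∩ Ines ∩ Xiulan: 19:00-19:15, 19:30-20:00.
Viktor ∩ Rina ∩ Ines ∩ Xiulan ∩ Dana: 19:00-19:15, 19:30-19:45.
The longest is 19:00-19:15 at 15 minutes.

15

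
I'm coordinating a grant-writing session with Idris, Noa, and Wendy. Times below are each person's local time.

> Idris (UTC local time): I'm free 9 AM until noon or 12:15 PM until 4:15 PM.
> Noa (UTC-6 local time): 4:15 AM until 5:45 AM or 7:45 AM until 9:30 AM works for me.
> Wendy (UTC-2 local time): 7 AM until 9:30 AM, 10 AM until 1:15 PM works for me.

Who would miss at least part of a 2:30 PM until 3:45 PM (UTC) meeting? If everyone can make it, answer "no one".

Noa, Wendy

Idris in UTC: 09:00-12:00, 12:15-16:15.
Noa in UTC: 10:15-11:45, 13:45-15:30 (add 6h to convert from UTC-6).
Wendy in UTC: 09:00-11:30, 12:00-15:15 (add 2h to convert from UTC-2).
Idris: free for 14:30-15:45. Noa: not fully free for 14:30-15:45. Wendy: not fully free for 14:30-15:45.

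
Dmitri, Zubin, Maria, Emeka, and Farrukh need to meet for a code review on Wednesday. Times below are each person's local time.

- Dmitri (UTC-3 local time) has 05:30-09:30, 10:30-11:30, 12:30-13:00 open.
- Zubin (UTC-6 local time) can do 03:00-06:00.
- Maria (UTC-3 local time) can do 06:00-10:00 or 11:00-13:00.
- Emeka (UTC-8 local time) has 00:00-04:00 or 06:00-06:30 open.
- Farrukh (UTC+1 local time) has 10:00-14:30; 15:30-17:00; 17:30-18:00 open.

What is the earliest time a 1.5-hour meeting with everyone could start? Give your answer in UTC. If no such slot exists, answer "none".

09:00

Dmitri in UTC: 08:30-12:30, 13:30-14:30, 15:30-16:00 (add 3h to convert from UTC-3).
Zubin in UTC: 09:00-12:00 (add 6h to convert from UTC-6).
Maria in UTC: 09:00-13:00, 14:00-16:00 (add 3h to convert from UTC-3).
Emeka in UTC: 08:00-12:00, 14:00-14:30 (add 8h to convert from UTC-8).
Farrukh in UTC: 09:00-13:30, 14:30-16:00, 16:30-17:00 (subtract 1h to convert from UTC+1).
Dmitri ∩ Zubin: 09:00-12:00.
Dmitri ∩ Zubin ∩ Maria: 09:00-12:00.
Dmitri ∩ Zubin ∩ Maria ∩ Emeka: 09:00-12:00.
Dmitri ∩ Zubin ∩ Maria ∩ Emeka ∩ Farrukh: 09:00-12:00.
The first common window of at least 90 minutes is 09:00-12:00, so the earliest start is 09:00.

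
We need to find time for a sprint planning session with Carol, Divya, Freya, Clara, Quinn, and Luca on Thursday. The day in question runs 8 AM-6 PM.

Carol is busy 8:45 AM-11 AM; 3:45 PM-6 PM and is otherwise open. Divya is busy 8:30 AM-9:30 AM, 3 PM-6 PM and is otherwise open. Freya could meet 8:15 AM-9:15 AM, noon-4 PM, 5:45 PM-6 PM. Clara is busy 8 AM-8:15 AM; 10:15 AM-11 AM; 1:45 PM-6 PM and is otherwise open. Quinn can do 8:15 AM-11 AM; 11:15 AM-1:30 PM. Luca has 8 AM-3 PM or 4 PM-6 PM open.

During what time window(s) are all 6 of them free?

Carol free: 08:00-08:45, 11:00-15:45 (invert busy blocks within the working day).
Divya free: 08:00-08:30, 09:30-15:00 (invert busy blocks within the working day).
Freya free: 08:15-09:15, 12:00-16:00, 17:45-18:00.
Clara free: 08:15-10:15, 11:00-13:45 (invert busy blocks within the working day).
Quinn free: 08:15-11:00, 11:15-13:30.
Luca free: 08:00-15:00, 16:00-18:00.
Carol ∩ Divya: 08:00-08:30, 11:00-15:00.
Carol ∩ Divya ∩ Freya: 08:15-08:30, 12:00-15:00.
Carol ∩ Divya ∩ Freya ∩ Clara: 08:15-08:30, 12:00-13:45.
Carol ∩ Divya ∩ Freya ∩ Clara ∩ Quinn: 08:15-08:30, 12:00-13:30.
Carol ∩ Divya ∩ Freya ∩ Clara ∩ Quinn ∩ Luca: 08:15-08:30, 12:00-13:30.

08:15-08:30, 12:00-13:30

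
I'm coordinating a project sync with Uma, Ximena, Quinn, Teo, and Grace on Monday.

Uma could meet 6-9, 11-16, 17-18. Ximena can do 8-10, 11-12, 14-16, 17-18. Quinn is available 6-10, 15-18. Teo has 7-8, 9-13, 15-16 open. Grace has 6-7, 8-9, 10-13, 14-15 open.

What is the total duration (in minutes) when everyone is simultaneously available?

Uma ∩ Ximena: 08:00-09:00, 11:00-12:00, 14:00-16:00, 17:00-18:00.
Uma ∩ Ximena ∩ Quinn: 08:00-09:00, 15:00-16:00, 17:00-18:00.
Uma ∩ Ximena ∩ Quinn ∩ Teo: 15:00-16:00.
Uma ∩ Ximena ∩ Quinn ∩ Teo ∩ Grace: ∅.
There is no time when everyone is free.
There is no common window, so the total is 0 minutes.

0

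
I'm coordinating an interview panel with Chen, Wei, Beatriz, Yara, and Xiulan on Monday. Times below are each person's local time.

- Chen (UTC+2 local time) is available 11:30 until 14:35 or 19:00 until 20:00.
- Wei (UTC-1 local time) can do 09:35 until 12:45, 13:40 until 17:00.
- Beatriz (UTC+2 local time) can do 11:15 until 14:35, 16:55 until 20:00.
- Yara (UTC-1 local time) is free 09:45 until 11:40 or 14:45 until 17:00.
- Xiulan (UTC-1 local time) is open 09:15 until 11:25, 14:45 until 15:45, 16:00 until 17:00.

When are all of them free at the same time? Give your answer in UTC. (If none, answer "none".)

10:45-12:25, 17:00-18:00

Chen in UTC: 09:30-12:35, 17:00-18:00 (subtract 2h to convert from UTC+2).
Wei in UTC: 10:35-13:45, 14:40-18:00 (add 1h to convert from UTC-1).
Beatriz in UTC: 09:15-12:35, 14:55-18:00 (subtract 2h to convert from UTC+2).
Yara in UTC: 10:45-12:40, 15:45-18:00 (add 1h to convert from UTC-1).
Xiulan in UTC: 10:15-12:25, 15:45-16:45, 17:00-18:00 (add 1h to convert from UTC-1).
Chen ∩ Wei: 10:35-12:35, 17:00-18:00.
Chen ∩ Wei ∩ Beatriz: 10:35-12:35, 17:00-18:00.
Chen ∩ Wei ∩ Beatriz ∩ Yara: 10:45-12:35, 17:00-18:00.
Chen ∩ Wei ∩ Beatriz ∩ Yara ∩ Xiulan: 10:45-12:25, 17:00-18:00.
Those are the intersection windows.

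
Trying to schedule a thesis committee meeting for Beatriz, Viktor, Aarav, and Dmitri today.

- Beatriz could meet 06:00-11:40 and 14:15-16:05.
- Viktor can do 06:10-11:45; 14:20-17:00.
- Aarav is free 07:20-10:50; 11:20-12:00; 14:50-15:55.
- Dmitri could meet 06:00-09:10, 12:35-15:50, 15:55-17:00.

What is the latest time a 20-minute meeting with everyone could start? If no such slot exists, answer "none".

Beatriz ∩ Viktor: 06:10-11:40, 14:20-16:05.
Beatriz ∩ Viktor ∩ Aarav: 07:20-10:50, 11:20-11:40, 14:50-15:55.
Beatriz ∩ Viktor ∩ Aarav ∩ Dmitri: 07:20-09:10, 14:50-15:50.
Those are the intersection windows.
The last common window of at least 20 minutes is 14:50-15:50; a 20-minute meeting can start as late as 15:30 and still end by 15:50.

15:30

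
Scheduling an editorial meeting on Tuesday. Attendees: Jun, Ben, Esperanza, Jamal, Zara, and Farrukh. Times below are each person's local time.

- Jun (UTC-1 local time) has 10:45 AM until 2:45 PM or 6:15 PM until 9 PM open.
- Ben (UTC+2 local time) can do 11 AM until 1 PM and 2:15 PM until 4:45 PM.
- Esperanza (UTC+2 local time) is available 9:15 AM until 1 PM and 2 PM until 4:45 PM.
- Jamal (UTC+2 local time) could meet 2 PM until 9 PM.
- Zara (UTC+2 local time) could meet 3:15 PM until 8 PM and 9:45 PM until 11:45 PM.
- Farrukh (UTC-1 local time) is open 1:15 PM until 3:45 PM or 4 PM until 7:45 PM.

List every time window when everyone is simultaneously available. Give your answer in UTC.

Jun in UTC: 11:45-15:45, 19:15-22:00 (add 1h to convert from UTC-1).
Ben in UTC: 09:00-11:00, 12:15-14:45 (subtract 2h to convert from UTC+2).
Esperanza in UTC: 07:15-11:00, 12:00-14:45 (subtract 2h to convert from UTC+2).
Jamal in UTC: 12:00-19:00 (subtract 2h to convert from UTC+2).
Zara in UTC: 13:15-18:00, 19:45-21:45 (subtract 2h to convert from UTC+2).
Farrukh in UTC: 14:15-16:45, 17:00-20:45 (add 1h to convert from UTC-1).
Jun ∩ Ben: 12:15-14:45.
Jun ∩ Ben ∩ Esperanza: 12:15-14:45.
Jun ∩ Ben ∩ Esperanza ∩ Jamal: 12:15-14:45.
Jun ∩ Ben ∩ Esperanza ∩ Jamal ∩ Zara: 13:15-14:45.
Jun ∩ Ben ∩ Esperanza ∩ Jamal ∩ Zara ∩ Farrukh: 14:15-14:45.
So the common availability across everyone is 14:15-14:45.

14:15-14:45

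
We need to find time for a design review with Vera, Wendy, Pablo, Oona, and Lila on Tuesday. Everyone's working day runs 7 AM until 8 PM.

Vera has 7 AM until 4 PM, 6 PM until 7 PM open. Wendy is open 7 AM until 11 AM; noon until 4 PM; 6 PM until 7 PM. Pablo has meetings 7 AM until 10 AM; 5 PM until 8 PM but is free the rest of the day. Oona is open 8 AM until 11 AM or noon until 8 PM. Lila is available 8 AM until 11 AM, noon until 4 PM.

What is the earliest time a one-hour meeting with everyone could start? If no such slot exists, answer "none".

Vera free: 07:00-16:00, 18:00-19:00.
Wendy free: 07:00-11:00, 12:00-16:00, 18:00-19:00.
Pablo free: 10:00-17:00 (invert busy blocks within the working day).
Oona free: 08:00-11:00, 12:00-20:00.
Lila free: 08:00-11:00, 12:00-16:00.
Vera ∩ Wendy: 07:00-11:00, 12:00-16:00, 18:00-19:00.
Vera ∩ Wendy ∩ Pablo: 10:00-11:00, 12:00-16:00.
Vera ∩ Wendy ∩ Pablo ∩ Oona: 10:00-11:00, 12:00-16:00.
Vera ∩ Wendy ∩ Pablo ∩ Oona ∩ Lila: 10:00-11:00, 12:00-16:00.
Those are the intersection windows.
The first common window of at least 60 minutes is 10:00-11:00, so the earliest start is 10:00.

10:00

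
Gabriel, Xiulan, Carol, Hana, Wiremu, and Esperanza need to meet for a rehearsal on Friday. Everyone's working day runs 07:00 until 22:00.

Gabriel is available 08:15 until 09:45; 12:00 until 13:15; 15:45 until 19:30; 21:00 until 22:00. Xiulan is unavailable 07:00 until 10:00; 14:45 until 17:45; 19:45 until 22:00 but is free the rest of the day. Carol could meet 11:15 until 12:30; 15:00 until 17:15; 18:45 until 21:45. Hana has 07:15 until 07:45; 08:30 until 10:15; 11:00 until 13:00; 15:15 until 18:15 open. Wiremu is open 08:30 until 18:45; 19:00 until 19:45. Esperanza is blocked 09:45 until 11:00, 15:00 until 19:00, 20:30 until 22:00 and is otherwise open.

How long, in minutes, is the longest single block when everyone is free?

30

Gabriel free: 08:15-09:45, 12:00-13:15, 15:45-19:30, 21:00-22:00.
Xiulan free: 10:00-14:45, 17:45-19:45 (invert busy blocks within the working day).
Carol free: 11:15-12:30, 15:00-17:15, 18:45-21:45.
Hana free: 07:15-07:45, 08:30-10:15, 11:00-13:00, 15:15-18:15.
Wiremu free: 08:30-18:45, 19:00-19:45.
Esperanza free: 07:00-09:45, 11:00-15:00, 19:00-20:30 (invert busy blocks within the working day).
Gabriel ∩ Xiulan: 12:00-13:15, 17:45-19:30.
Gabriel ∩ Xiulan ∩ Carol: 12:00-12:30, 18:45-19:30.
Gabriel ∩ Xiulan ∩ Carol ∩ Hana: 12:00-12:30.
Gabriel ∩ Xiulan ∩ Carol ∩ Hana ∩ Wiremu: 12:00-12:30.
Gabriel ∩ Xiulan ∩ Carol ∩ Hana ∩ Wiremu ∩ Esperanza: 12:00-12:30.
The longest is 12:00-12:30 at 30 minutes.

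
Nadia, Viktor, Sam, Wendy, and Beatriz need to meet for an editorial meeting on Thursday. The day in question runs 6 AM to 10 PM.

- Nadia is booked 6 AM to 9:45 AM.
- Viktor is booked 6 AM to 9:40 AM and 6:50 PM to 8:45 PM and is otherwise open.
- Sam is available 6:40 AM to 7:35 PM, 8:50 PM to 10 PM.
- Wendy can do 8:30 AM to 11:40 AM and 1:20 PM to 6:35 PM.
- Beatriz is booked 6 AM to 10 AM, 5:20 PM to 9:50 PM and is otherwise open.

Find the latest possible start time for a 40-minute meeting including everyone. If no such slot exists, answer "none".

Nadia free: 09:45-22:00 (invert busy blocks within the working day).
Viktor free: 09:40-18:50, 20:45-22:00 (invert busy blocks within the working day).
Sam free: 06:40-19:35, 20:50-22:00.
Wendy free: 08:30-11:40, 13:20-18:35.
Beatriz free: 10:00-17:20, 21:50-22:00 (invert busy blocks within the working day).
Nadia ∩ Viktor: 09:45-18:50, 20:45-22:00.
Nadia ∩ Viktor ∩ Sam: 09:45-18:50, 20:50-22:00.
Nadia ∩ Viktor ∩ Sam ∩ Wendy: 09:45-11:40, 13:20-18:35.
Nadia ∩ Viktor ∩ Sam ∩ Wendy ∩ Beatriz: 10:00-11:40, 13:20-17:20.
The last common window of at least 40 minutes is 13:20-17:20; a 40-minute meeting can start as late as 16:40 and still end by 17:20.

16:40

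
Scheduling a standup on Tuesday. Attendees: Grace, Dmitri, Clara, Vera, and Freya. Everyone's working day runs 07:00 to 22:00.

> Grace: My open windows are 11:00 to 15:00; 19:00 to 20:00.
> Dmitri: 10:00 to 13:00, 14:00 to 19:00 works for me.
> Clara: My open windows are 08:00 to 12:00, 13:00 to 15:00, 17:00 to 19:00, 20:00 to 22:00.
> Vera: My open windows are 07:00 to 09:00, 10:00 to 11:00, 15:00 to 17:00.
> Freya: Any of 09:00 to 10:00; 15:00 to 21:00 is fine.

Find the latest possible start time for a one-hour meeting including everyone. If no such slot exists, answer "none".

none

Grace ∩ Dmitri: 11:00-13:00, 14:00-15:00.
Grace ∩ Dmitri ∩ Clara: 11:00-12:00, 14:00-15:00.
Grace ∩ Dmitri ∩ Clara ∩ Vera: ∅.
Grace ∩ Dmitri ∩ Clara ∩ Vera ∩ Freya: ∅.
There is no time when everyone is free.
No common window is at least 60 minutes long.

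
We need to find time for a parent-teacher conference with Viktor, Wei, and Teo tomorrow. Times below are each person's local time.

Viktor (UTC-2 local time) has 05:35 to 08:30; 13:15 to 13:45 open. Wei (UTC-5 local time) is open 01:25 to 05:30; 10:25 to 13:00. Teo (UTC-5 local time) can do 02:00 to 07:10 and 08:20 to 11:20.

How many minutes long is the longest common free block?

175

Viktor in UTC: 07:35-10:30, 15:15-15:45 (add 2h to convert from UTC-2).
Wei in UTC: 06:25-10:30, 15:25-18:00 (add 5h to convert from UTC-5).
Teo in UTC: 07:00-12:10, 13:20-16:20 (add 5h to convert from UTC-5).
Viktor ∩ Wei: 07:35-10:30, 15:25-15:45.
Viktor ∩ Wei ∩ Teo: 07:35-10:30, 15:25-15:45.
The longest is 07:35-10:30 at 175 minutes.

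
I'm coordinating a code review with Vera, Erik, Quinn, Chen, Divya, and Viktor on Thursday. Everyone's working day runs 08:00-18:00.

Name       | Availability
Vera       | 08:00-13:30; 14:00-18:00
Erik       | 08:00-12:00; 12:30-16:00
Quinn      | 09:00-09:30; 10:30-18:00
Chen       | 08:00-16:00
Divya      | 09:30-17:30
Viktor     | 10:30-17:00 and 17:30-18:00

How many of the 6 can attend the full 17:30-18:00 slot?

Vera, Quinn, and Viktor can make the full 17:30-18:00 slot — that's 3.

3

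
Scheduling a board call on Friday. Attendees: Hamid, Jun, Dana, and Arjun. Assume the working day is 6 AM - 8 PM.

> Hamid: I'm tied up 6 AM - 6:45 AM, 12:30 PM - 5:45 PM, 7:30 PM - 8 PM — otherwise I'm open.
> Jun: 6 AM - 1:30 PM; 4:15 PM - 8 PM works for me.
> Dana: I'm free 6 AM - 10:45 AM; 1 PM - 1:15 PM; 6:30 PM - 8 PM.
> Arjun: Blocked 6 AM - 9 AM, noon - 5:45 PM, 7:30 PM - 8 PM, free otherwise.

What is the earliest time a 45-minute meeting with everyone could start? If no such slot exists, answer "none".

09:00

Hamid free: 06:45-12:30, 17:45-19:30 (invert busy blocks within the working day).
Jun free: 06:00-13:30, 16:15-20:00.
Dana free: 06:00-10:45, 13:00-13:15, 18:30-20:00.
Arjun free: 09:00-12:00, 17:45-19:30 (invert busy blocks within the working day).
Hamid ∩ Jun: 06:45-12:30, 17:45-19:30.
Hamid ∩ Jun ∩ Dana: 06:45-10:45, 18:30-19:30.
Hamid ∩ Jun ∩ Dana ∩ Arjun: 09:00-10:45, 18:30-19:30.
The first common window of at least 45 minutes is 09:00-10:45, so the earliest start is 09:00.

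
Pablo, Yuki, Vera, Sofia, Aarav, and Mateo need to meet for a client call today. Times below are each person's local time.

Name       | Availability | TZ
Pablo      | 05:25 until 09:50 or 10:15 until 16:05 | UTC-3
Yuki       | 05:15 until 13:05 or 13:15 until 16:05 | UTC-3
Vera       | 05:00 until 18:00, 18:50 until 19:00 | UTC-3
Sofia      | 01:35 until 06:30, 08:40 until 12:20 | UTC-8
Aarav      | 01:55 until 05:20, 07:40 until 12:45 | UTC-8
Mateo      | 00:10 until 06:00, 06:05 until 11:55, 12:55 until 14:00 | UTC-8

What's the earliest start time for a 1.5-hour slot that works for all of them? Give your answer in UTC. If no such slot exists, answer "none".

Pablo in UTC: 08:25-12:50, 13:15-19:05 (add 3h to convert from UTC-3).
Yuki in UTC: 08:15-16:05, 16:15-19:05 (add 3h to convert from UTC-3).
Vera in UTC: 08:00-21:00, 21:50-22:00 (add 3h to convert from UTC-3).
Sofia in UTC: 09:35-14:30, 16:40-20:20 (add 8h to convert from UTC-8).
Aarav in UTC: 09:55-13:20, 15:40-20:45 (add 8h to convert from UTC-8).
Mateo in UTC: 08:10-14:00, 14:05-19:55, 20:55-22:00 (add 8h to convert from UTC-8).
Pablo ∩ Yuki: 08:25-12:50, 13:15-16:05, 16:15-19:05.
Pablo ∩ Yuki ∩ Vera: 08:25-12:50, 13:15-16:05, 16:15-19:05.
Pablo ∩ Yuki ∩ Vera ∩ Sofia: 09:35-12:50, 13:15-14:30, 16:40-19:05.
Pablo ∩ Yuki ∩ Vera ∩ Sofia ∩ Aarav: 09:55-12:50, 13:15-13:20, 16:40-19:05.
Pablo ∩ Yuki ∩ Vera ∩ Sofia ∩ Aarav ∩ Mateo: 09:55-12:50, 13:15-13:20, 16:40-19:05.
The first common window of at least 90 minutes is 09:55-12:50, so the earliest start is 09:55.

09:55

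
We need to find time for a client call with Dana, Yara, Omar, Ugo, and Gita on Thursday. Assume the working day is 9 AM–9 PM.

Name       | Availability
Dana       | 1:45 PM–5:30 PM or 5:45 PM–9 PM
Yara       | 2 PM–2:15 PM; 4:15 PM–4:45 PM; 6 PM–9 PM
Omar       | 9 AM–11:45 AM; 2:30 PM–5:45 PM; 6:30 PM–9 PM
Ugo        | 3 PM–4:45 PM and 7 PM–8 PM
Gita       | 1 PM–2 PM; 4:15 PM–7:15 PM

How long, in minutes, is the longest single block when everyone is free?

Dana ∩ Yara: 14:00-14:15, 16:15-16:45, 18:00-21:00.
Dana ∩ Yara ∩ Omar: 16:15-16:45, 18:30-21:00.
Dana ∩ Yara ∩ Omar ∩ Ugo: 16:15-16:45, 19:00-20:00.
Dana ∩ Yara ∩ Omar ∩ Ugo ∩ Gita: 16:15-16:45, 19:00-19:15.
So the common availability across everyone is 16:15-16:45, 19:00-19:15.
The longest is 16:15-16:45 at 30 minutes.

30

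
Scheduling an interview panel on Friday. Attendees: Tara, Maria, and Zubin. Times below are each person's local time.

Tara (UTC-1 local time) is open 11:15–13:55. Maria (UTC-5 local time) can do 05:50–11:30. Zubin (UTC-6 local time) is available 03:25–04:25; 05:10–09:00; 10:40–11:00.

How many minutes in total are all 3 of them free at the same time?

160

Tara in UTC: 12:15-14:55 (add 1h to convert from UTC-1).
Maria in UTC: 10:50-16:30 (add 5h to convert from UTC-5).
Zubin in UTC: 09:25-10:25, 11:10-15:00, 16:40-17:00 (add 6h to convert from UTC-6).
Tara ∩ Maria: 12:15-14:55.
Tara ∩ Maria ∩ Zubin: 12:15-14:55.
That's a single block of 160 minutes.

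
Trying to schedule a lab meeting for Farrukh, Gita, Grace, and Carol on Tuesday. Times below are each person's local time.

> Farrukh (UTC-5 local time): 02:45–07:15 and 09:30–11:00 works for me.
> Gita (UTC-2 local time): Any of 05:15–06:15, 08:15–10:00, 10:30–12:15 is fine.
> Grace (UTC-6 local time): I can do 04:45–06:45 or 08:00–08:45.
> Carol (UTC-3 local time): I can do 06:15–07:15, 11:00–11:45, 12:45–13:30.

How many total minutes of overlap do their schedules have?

Farrukh in UTC: 07:45-12:15, 14:30-16:00 (add 5h to convert from UTC-5).
Gita in UTC: 07:15-08:15, 10:15-12:00, 12:30-14:15 (add 2h to convert from UTC-2).
Grace in UTC: 10:45-12:45, 14:00-14:45 (add 6h to convert from UTC-6).
Carol in UTC: 09:15-10:15, 14:00-14:45, 15:45-16:30 (add 3h to convert from UTC-3).
Farrukh ∩ Gita: 07:45-08:15, 10:15-12:00.
Farrukh ∩ Gita ∩ Grace: 10:45-12:00.
Farrukh ∩ Gita ∩ Grace ∩ Carol: ∅.
There is no time when everyone is free.
There is no common window, so the total is 0 minutes.

0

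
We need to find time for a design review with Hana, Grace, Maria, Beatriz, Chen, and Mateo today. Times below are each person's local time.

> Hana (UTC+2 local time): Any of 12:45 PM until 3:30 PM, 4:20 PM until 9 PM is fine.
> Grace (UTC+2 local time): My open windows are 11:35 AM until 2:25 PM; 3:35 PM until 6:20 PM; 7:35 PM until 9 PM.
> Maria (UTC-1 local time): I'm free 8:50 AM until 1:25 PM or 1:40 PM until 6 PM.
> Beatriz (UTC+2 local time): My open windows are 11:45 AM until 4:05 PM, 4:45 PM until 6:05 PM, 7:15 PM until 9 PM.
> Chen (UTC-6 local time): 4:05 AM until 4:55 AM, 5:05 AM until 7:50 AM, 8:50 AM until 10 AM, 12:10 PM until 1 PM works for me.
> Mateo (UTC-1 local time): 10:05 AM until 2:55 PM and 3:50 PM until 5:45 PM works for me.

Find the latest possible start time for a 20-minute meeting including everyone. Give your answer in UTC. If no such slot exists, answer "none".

18:25

Hana in UTC: 10:45-13:30, 14:20-19:00 (subtract 2h to convert from UTC+2).
Grace in UTC: 09:35-12:25, 13:35-16:20, 17:35-19:00 (subtract 2h to convert from UTC+2).
Maria in UTC: 09:50-14:25, 14:40-19:00 (add 1h to convert from UTC-1).
Beatriz in UTC: 09:45-14:05, 14:45-16:05, 17:15-19:00 (subtract 2h to convert from UTC+2).
Chen in UTC: 10:05-10:55, 11:05-13:50, 14:50-16:00, 18:10-19:00 (add 6h to convert from UTC-6).
Mateo in UTC: 11:05-15:55, 16:50-18:45 (add 1h to convert from UTC-1).
Hana ∩ Grace: 10:45-12:25, 14:20-16:20, 17:35-19:00.
Hana ∩ Grace ∩ Maria: 10:45-12:25, 14:20-14:25, 14:40-16:20, 17:35-19:00.
Hana ∩ Grace ∩ Maria ∩ Beatriz: 10:45-12:25, 14:45-16:05, 17:35-19:00.
Hana ∩ Grace ∩ Maria ∩ Beatriz ∩ Chen: 10:45-10:55, 11:05-12:25, 14:50-16:00, 18:10-19:00.
Hana ∩ Grace ∩ Maria ∩ Beatriz ∩ Chen ∩ Mateo: 11:05-12:25, 14:50-15:55, 18:10-18:45.
So the common availability across everyone is 11:05-12:25, 14:50-15:55, 18:10-18:45.
The last common window of at least 20 minutes is 18:10-18:45; a 20-minute meeting can start as late as 18:25 and still end by 18:45.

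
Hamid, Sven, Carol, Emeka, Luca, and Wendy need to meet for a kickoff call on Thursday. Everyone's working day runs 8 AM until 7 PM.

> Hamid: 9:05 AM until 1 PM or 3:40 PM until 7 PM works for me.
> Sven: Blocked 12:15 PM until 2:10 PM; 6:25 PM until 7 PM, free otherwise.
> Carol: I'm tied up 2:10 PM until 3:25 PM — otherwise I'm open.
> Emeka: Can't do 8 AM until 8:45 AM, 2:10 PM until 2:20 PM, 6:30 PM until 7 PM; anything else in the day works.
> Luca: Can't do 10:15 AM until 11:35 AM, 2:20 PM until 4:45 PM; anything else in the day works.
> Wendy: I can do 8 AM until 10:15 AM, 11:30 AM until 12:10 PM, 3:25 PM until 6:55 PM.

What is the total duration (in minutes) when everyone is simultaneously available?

Hamid free: 09:05-13:00, 15:40-19:00.
Sven free: 08:00-12:15, 14:10-18:25 (invert busy blocks within the working day).
Carol free: 08:00-14:10, 15:25-19:00 (invert busy blocks within the working day).
Emeka free: 08:45-14:10, 14:20-18:30 (invert busy blocks within the working day).
Luca free: 08:00-10:15, 11:35-14:20, 16:45-19:00 (invert busy blocks within the working day).
Wendy free: 08:00-10:15, 11:30-12:10, 15:25-18:55.
Hamid ∩ Sven: 09:05-12:15, 15:40-18:25.
Hamid ∩ Sven ∩ Carol: 09:05-12:15, 15:40-18:25.
Hamid ∩ Sven ∩ Carol ∩ Emeka: 09:05-12:15, 15:40-18:25.
Hamid ∩ Sven ∩ Carol ∩ Emeka ∩ Luca: 09:05-10:15, 11:35-12:15, 16:45-18:25.
Hamid ∩ Sven ∩ Carol ∩ Emeka ∩ Luca ∩ Wendy: 09:05-10:15, 11:35-12:10, 16:45-18:25.
Summing the common windows: 70 + 35 + 100 = 205 minutes.

205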